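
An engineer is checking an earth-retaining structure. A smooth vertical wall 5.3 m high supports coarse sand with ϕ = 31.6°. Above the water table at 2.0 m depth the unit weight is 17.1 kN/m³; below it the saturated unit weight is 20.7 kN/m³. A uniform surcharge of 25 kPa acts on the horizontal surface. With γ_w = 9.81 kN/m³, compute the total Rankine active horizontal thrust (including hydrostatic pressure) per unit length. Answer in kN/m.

159 kN/m

K_a = tan²(45° − φ/2) = 0.3123.
γ' = 20.7 − 9.81 = 10.89 kN/m³. h₂ = H − d_w = 3.3 m.
σ'_h: at surface K_a·q = 7.809; at WT K_a(q+γd_w) = 18.49; at base K_a(q+γd_w+γ'h₂) = 29.72 kPa.
P₁ = ½(7.809+18.49)×2.0 = 26.30; P₂ = ½(18.49+29.72)×3.3 = 79.54; P_w = ½γ_w h₂² = 53.42.
Total = 26.30+79.54+53.42 = 159.3 kN/m.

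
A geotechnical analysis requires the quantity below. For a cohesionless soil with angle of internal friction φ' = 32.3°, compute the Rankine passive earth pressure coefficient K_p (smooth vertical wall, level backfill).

K_p = (1 + sin φ)/(1 − sin φ) = tan²(45° + 32.3°/2) = 3.295.

3.30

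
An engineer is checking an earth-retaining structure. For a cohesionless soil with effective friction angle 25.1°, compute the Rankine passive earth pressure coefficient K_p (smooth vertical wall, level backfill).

K_p = (1 + sin φ)/(1 − sin φ) = tan²(45° + 25.1°/2) = 2.473.

2.47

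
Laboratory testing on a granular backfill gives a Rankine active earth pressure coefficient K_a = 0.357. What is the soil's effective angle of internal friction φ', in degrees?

28.3°

K_a = tan²(45° − φ/2) ⇒ 45° − φ/2 = arctan(√0.357) = 30.86°.
φ = 2(45° − 30.86°) = 28.28°.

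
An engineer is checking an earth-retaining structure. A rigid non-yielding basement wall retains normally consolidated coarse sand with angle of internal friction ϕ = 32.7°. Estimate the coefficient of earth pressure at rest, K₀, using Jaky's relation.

0.460

K₀ = 1 − sin φ' = 1 − sin 32.7° = 0.4598.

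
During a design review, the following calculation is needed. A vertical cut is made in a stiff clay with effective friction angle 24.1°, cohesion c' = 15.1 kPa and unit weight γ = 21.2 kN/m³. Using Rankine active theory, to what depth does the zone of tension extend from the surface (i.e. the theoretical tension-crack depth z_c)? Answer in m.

2.20 m

K_a = tan²(45° − 24.1°/2) = 0.4201; √K_a = 0.6482.
The active pressure is zero where K_a γ z = 2c√K_a, so z_c = 2c/(γ√K_a) = 2×15.1/(21.2×0.6482) = 2.198 m.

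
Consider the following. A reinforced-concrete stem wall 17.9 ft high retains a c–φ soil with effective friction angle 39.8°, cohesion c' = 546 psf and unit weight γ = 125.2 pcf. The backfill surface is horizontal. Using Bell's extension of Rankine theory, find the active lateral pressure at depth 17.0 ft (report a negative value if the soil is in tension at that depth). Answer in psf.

-44.5 psf

K_a = (1 − sin φ)/(1 + sin φ) = 0.2194.
σ_a = K_a γ z − 2c√K_a = 0.2194×125.2×17.0 − 2×546×0.4684 = -44.49 psf.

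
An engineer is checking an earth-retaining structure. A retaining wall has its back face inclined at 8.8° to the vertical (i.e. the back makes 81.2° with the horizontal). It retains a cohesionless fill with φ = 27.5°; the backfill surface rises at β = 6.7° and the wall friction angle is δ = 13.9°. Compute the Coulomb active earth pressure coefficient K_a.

0.440

K_a = sin²(α+φ) / [sin²α · sin(α−δ) · (1 + √{sin(φ+δ)sin(φ−β) / (sin(α−δ)sin(α+β))})²].
With α = 81.2°, φ = 27.5°, δ = 13.9°, β = 6.7°: K_a = 0.4398.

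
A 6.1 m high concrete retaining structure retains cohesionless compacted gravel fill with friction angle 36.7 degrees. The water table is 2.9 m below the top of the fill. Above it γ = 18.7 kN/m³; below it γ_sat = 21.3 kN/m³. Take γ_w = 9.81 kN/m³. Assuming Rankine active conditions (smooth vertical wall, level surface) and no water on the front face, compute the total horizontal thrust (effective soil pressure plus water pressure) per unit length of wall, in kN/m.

K_a = tan²(45° − φ/2) = 0.2519.
γ' = 21.3 − 9.81 = 11.49 kN/m³. Depth below WT = 3.2 m.
σ'_h at WT = K_a γ d_w = 13.66 kPa; at base = 13.66 + K_a γ' × 3.2 = 22.92 kPa.
P₁ (0–2.9 m) = ½×13.66×2.9 = 19.80. P₂ (2.9–6.1 m) = ½(13.66+22.92)×3.2 = 58.52.
P_w = ½ γ_w h₂² = 0.5×9.81×3.2² = 50.23. Total = 19.80+58.52+50.23 = 128.6 kN/m.

129 kN/m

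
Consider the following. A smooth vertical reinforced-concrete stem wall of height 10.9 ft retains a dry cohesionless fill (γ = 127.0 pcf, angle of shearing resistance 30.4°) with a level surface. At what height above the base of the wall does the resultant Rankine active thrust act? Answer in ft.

K_a = 0.3280.
The pressure distribution is triangular, so the resultant acts at H/3 above the base = 10.9/3 = 3.633 ft.

3.63 ft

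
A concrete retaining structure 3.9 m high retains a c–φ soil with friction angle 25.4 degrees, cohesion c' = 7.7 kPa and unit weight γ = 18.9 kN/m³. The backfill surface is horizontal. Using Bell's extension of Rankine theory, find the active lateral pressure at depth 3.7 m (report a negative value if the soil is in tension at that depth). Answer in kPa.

K_a = (1 − sin φ)/(1 + sin φ) = 0.3996.
σ_a = K_a γ z − 2c√K_a = 0.3996×18.9×3.7 − 2×7.7×0.6322 = 18.21 kPa.

18.2 kPa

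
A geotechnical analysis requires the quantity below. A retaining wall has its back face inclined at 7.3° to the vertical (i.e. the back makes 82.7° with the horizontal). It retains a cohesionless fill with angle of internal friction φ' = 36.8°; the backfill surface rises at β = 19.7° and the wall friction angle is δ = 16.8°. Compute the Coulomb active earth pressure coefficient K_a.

K_a = sin²(α+φ) / [sin²α · sin(α−δ) · (1 + √{sin(φ+δ)sin(φ−β) / (sin(α−δ)sin(α+β))})²].
With α = 82.7°, φ = 36.8°, δ = 16.8°, β = 19.7°: K_a = 0.3674.

0.367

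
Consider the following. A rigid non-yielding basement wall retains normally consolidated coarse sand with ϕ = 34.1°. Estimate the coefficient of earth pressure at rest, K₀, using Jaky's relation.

0.439

K₀ = 1 − sin φ' = 1 − sin 34.1° = 0.4394.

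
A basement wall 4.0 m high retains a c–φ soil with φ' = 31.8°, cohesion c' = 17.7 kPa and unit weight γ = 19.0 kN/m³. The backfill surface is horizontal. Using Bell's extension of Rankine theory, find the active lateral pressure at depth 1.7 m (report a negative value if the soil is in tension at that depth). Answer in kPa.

K_a = (1 − sin φ)/(1 + sin φ) = 0.3098.
σ_a = K_a γ z − 2c√K_a = 0.3098×19.0×1.7 − 2×17.7×0.5566 = -9.697 kPa.

-9.70 kPa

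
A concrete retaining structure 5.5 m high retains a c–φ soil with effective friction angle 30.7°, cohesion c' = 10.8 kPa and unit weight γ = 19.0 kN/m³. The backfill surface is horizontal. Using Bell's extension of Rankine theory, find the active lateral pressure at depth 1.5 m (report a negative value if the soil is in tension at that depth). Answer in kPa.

K_a = (1 − sin φ)/(1 + sin φ) = 0.3240.
σ_a = K_a γ z − 2c√K_a = 0.3240×19.0×1.5 − 2×10.8×0.5692 = -3.061 kPa.

-3.06 kPa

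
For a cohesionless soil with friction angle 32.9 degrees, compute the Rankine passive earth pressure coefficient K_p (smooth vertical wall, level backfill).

3.38

K_p = (1 + sin φ)/(1 − sin φ) = tan²(45° + 32.9°/2) = 3.378.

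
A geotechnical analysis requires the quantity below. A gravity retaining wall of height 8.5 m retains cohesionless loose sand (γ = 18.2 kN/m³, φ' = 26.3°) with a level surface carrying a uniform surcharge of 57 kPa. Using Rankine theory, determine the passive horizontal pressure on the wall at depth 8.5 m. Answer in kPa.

549 kPa

K_p = (1 + sin φ)/(1 − sin φ) = 2.591.
σ_v = γz + q = 18.2 × 8.5 + 57 = 211.7 kPa.
σ_h = K_p σ_v = 2.591 × 211.7 = 548.5 kPa.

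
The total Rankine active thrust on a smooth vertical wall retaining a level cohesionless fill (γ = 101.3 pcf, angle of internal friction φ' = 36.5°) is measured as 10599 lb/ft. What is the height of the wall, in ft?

K_a = 0.2541. P_a = ½ K_a γ H² ⇒ H = √(2P_a/(K_a γ)).
H = √(2×10599/(0.2541×101.3)) = 28.70 ft.

28.7 ft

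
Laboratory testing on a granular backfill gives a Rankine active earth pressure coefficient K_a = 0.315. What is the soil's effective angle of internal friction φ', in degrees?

31.4°

K_a = tan²(45° − φ/2) ⇒ 45° − φ/2 = arctan(√0.315) = 29.30°.
φ = 2(45° − 29.30°) = 31.39°.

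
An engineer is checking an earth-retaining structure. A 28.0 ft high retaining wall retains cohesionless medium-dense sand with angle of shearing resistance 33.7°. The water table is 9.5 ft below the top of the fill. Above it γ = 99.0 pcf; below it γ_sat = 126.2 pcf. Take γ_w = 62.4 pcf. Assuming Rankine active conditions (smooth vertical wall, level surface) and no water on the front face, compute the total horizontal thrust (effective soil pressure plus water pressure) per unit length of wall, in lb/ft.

K_a = tan²(45° − φ/2) = 0.2863.
γ' = 126.2 − 62.4 = 63.80 pcf. Depth below WT = 18.5 ft.
σ'_h at WT = K_a γ d_w = 269.3 psf; at base = 269.3 + K_a γ' × 18.5 = 607.2 psf.
P₁ (0–9.5 ft) = ½×269.3×9.5 = 1279. P₂ (9.5–28.0 ft) = ½(269.3+607.2)×18.5 = 8107.
P_w = ½ γ_w h₂² = 0.5×62.4×18.5² = 10680. Total = 1279+8107+10680 = 20060 lb/ft.

20100 lb/ft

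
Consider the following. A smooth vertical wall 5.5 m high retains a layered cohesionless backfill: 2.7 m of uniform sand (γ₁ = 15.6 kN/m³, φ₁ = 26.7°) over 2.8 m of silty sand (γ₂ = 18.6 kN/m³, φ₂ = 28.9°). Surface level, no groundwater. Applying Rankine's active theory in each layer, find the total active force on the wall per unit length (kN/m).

88.1 kN/m

K_a1 = tan²(45°−26.7°/2) = 0.3800; K_a2 = tan²(45°−28.9°/2) = 0.3484.
Layer 1: σ at base = K_a1 γ₁ h₁ = 16.00 kPa; P₁ = ½×16.00×2.7 = 21.61.
Layer 2: σ_v at top = γ₁h₁ = 42.12; σ_h top = K_a2×42.12 = 14.67; σ_h base = K_a2×(42.12+18.6×2.8) = 32.82.
P₂ = ½(14.67+32.82)×2.8 = 66.48. Total P_a = 21.61+66.48 = 88.09 kN/m.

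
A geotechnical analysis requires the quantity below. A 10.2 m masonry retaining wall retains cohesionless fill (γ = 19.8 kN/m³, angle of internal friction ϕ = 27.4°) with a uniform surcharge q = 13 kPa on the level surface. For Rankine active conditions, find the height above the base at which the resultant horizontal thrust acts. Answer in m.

3.59 m

K_a = 0.3697.
Triangular part P₁ = ½K_aγH² = 380.8 at H/3 = 3.400 m; rectangular part P₂ = K_a q H = 49.02 at H/2 = 5.100 m.
ȳ = (P₁·3.400 + P₂·5.100)/(P₁+P₂) = 3.594 m.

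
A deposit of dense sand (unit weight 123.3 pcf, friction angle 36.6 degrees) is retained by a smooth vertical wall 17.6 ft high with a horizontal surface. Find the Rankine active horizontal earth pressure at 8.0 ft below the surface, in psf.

250 psf

K_a = (1 − sin φ)/(1 + sin φ) = 0.2530.
σ_h = K_a γ z = 0.2530 × 123.3 × 8.0 = 249.5 psf.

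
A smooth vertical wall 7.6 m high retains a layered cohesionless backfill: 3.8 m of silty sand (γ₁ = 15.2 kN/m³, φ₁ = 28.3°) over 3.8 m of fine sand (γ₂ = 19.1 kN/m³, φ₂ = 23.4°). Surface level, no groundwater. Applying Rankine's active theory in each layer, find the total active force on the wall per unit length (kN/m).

193 kN/m

K_a1 = tan²(45°−28.3°/2) = 0.3568; K_a2 = tan²(45°−23.4°/2) = 0.4315.
Layer 1: σ at base = K_a1 γ₁ h₁ = 20.61 kPa; P₁ = ½×20.61×3.8 = 39.15.
Layer 2: σ_v at top = γ₁h₁ = 57.76; σ_h top = K_a2×57.76 = 24.92; σ_h base = K_a2×(57.76+19.1×3.8) = 56.24.
P₂ = ½(24.92+56.24)×3.8 = 154.2. Total P_a = 39.15+154.2 = 193.4 kN/m.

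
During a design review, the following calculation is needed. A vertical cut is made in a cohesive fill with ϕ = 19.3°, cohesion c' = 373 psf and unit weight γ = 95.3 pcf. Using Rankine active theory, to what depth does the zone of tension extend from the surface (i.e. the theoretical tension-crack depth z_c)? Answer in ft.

K_a = tan²(45° − 19.3°/2) = 0.5032; √K_a = 0.7094.
The active pressure is zero where K_a γ z = 2c√K_a, so z_c = 2c/(γ√K_a) = 2×373/(95.3×0.7094) = 11.04 ft.

11.0 ft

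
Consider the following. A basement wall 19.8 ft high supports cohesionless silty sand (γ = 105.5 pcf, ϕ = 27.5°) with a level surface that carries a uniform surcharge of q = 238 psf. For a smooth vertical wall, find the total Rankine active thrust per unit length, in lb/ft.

9350 lb/ft

K_a = tan²(45° − φ/2) = 0.3682.
Soil triangle: ½ K_a γ H² = 0.5×0.3682×105.5×19.8² = 7615 lb/ft.
Surcharge rectangle: K_a q H = 0.3682×238×19.8 = 1735 lb/ft.
Total = 7615 + 1735 = 9350 lb/ft.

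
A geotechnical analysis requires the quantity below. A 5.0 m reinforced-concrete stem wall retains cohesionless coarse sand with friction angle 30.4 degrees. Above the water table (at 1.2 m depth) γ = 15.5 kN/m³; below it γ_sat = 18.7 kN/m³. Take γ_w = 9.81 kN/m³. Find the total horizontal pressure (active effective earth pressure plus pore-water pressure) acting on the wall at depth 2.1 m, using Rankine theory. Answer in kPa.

17.6 kPa

K_a = (1 − sin φ)/(1 + sin φ) = 0.3280.
γ' = 18.7 − 9.81 = 8.890 kN/m³.
Effective vertical stress at 2.1 m: σ'_v = 15.5×1.2 + 8.890×0.900 = 26.60 kPa.
σ'_h = K_a σ'_v = 0.3280 × 26.60 = 8.725 kPa; u = γ_w × 0.900 = 8.829 kPa.
Total σ_h = 8.725 + 8.829 = 17.55 kPa.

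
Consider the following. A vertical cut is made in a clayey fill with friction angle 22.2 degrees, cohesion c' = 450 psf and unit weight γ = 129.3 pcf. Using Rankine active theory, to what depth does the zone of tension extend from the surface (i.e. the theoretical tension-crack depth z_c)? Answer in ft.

K_a = tan²(45° − 22.2°/2) = 0.4515; √K_a = 0.6720.
The active pressure is zero where K_a γ z = 2c√K_a, so z_c = 2c/(γ√K_a) = 2×450/(129.3×0.6720) = 10.36 ft.

10.4 ft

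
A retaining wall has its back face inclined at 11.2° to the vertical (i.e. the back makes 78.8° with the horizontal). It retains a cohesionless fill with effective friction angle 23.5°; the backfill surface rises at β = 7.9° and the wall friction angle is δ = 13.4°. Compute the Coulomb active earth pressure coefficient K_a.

0.540

K_a = sin²(α+φ) / [sin²α · sin(α−δ) · (1 + √{sin(φ+δ)sin(φ−β) / (sin(α−δ)sin(α+β))})²].
With α = 78.8°, φ = 23.5°, δ = 13.4°, β = 7.9°: K_a = 0.5398.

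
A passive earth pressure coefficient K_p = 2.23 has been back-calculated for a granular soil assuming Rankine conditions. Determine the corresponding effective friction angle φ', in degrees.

K_p = (1+sin φ)/(1−sin φ) ⇒ sin φ = (K_p − 1)/(K_p + 1) = 0.3808.
φ = arcsin(0.3808) = 22.38°.

22.4°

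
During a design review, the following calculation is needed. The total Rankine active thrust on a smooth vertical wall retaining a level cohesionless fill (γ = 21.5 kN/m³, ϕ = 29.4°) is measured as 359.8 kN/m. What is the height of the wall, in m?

9.90 m

K_a = 0.3415. P_a = ½ K_a γ H² ⇒ H = √(2P_a/(K_a γ)).
H = √(2×359.8/(0.3415×21.5)) = 9.900 m.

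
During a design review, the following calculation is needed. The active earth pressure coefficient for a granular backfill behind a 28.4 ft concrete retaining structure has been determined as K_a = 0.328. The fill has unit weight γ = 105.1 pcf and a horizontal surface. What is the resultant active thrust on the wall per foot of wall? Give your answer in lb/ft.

13900 lb/ft

P = ½ K_a γ H² = 0.5 × 0.328 × 105.1 × 28.4² = 13900 lb/ft.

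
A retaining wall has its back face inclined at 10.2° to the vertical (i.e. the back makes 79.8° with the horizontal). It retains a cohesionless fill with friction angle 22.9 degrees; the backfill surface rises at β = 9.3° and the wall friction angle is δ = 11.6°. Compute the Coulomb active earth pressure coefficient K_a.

K_a = sin²(α+φ) / [sin²α · sin(α−δ) · (1 + √{sin(φ+δ)sin(φ−β) / (sin(α−δ)sin(α+β))})²].
With α = 79.8°, φ = 22.9°, δ = 11.6°, β = 9.3°: K_a = 0.5566.

0.557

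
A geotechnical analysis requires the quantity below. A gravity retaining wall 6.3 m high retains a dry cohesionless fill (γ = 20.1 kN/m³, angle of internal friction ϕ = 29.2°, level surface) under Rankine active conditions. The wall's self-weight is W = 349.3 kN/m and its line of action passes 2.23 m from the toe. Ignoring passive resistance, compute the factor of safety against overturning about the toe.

2.70

K_a = tan²(45° − 29.2°/2) = 0.3442.
P_a = ½K_aγH² = 0.5×0.3442×20.1×6.3² = 137.3 kN/m, acting at H/3 = 2.100 m above the base.
Overturning moment M_o = P_a × H/3 = 137.3 × 2.100 = 288.3.
Resisting moment M_r = W × 2.23 = 349.3 × 2.23 = 778.9.
FS_overturning = M_r/M_o = 778.9/288.3 = 2.702.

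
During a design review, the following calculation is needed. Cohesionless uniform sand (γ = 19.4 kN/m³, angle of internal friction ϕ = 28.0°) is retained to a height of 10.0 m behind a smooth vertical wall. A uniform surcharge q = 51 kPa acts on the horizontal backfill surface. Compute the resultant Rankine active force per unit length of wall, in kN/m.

534 kN/m

K_a = tan²(45° − φ/2) = 0.3610.
Soil triangle: ½ K_a γ H² = 0.5×0.3610×19.4×10.0² = 350.2 kN/m.
Surcharge rectangle: K_a q H = 0.3610×51×10.0 = 184.1 kN/m.
Total = 350.2 + 184.1 = 534.3 kN/m.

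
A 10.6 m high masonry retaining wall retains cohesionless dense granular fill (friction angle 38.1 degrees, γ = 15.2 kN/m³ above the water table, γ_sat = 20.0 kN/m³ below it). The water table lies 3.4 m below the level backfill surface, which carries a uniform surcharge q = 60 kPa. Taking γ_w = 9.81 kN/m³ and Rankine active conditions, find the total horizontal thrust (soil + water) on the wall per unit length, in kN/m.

K_a = tan²(45° − φ/2) = 0.2368.
γ' = 20.0 − 9.81 = 10.19 kN/m³. h₂ = H − d_w = 7.2 m.
σ'_h: at surface K_a·q = 14.21; at WT K_a(q+γd_w) = 26.45; at base K_a(q+γd_w+γ'h₂) = 43.83 kPa.
P₁ = ½(14.21+26.45)×3.4 = 69.12; P₂ = ½(26.45+43.83)×7.2 = 253.0; P_w = ½γ_w h₂² = 254.3.
Total = 69.12+253.0+254.3 = 576.4 kN/m.

576 kN/m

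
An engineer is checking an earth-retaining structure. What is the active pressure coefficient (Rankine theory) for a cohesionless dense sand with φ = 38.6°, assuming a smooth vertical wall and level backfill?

0.232

K_a = tan²(45° − φ/2) = tan²(25.70°) = 0.2316.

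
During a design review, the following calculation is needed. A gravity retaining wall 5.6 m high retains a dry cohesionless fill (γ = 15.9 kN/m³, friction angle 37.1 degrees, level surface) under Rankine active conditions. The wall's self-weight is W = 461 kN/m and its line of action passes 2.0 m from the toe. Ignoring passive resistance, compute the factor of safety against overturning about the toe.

8.00

K_a = tan²(45° − 37.1°/2) = 0.2475.
P_a = ½K_aγH² = 0.5×0.2475×15.9×5.6² = 61.70 kN/m, acting at H/3 = 1.867 m above the base.
Overturning moment M_o = P_a × H/3 = 61.70 × 1.867 = 115.2.
Resisting moment M_r = W × 2.0 = 461 × 2.0 = 922.0.
FS_overturning = M_r/M_o = 922.0/115.2 = 8.005.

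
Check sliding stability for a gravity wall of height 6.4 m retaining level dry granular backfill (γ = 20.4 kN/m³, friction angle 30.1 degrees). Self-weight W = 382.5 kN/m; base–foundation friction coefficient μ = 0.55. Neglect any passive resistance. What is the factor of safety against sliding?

K_a = tan²(45° − 30.1°/2) = 0.3320.
P_a = ½K_aγH² = 0.5×0.3320×20.4×6.4² = 138.7 kN/m, acting at H/3 = 2.133 m above the base.
FS_sliding = μW / P_a = 0.55×382.5 / 138.7 = 1.517.

1.52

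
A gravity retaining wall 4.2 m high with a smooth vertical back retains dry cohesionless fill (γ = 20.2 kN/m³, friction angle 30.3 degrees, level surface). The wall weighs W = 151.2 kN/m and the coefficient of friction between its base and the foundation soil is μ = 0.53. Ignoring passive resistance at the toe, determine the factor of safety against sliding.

K_a = tan²(45° − 30.3°/2) = 0.3293.
P_a = ½K_aγH² = 0.5×0.3293×20.2×4.2² = 58.67 kN/m, acting at H/3 = 1.400 m above the base.
FS_sliding = μW / P_a = 0.53×151.2 / 58.67 = 1.366.

1.37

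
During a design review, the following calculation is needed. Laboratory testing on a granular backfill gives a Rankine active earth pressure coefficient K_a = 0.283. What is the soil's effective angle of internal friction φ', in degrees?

K_a = tan²(45° − φ/2) ⇒ 45° − φ/2 = arctan(√0.283) = 28.01°.
φ = 2(45° − 28.01°) = 33.98°.

34.0°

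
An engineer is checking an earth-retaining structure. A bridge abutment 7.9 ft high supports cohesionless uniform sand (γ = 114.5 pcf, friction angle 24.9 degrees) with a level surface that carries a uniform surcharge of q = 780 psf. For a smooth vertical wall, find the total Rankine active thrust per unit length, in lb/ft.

K_a = tan²(45° − φ/2) = 0.4074.
Soil triangle: ½ K_a γ H² = 0.5×0.4074×114.5×7.9² = 1456 lb/ft.
Surcharge rectangle: K_a q H = 0.4074×780×7.9 = 2511 lb/ft.
Total = 1456 + 2511 = 3966 lb/ft.

3970 lb/ft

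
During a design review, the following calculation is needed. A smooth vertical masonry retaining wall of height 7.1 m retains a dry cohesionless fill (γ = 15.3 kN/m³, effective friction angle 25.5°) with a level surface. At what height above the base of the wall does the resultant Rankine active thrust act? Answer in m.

K_a = 0.3981.
The pressure distribution is triangular, so the resultant acts at H/3 above the base = 7.1/3 = 2.367 m.

2.37 m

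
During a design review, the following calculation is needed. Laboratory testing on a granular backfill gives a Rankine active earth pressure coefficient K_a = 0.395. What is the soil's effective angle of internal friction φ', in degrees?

K_a = tan²(45° − φ/2) ⇒ 45° − φ/2 = arctan(√0.395) = 32.15°.
φ = 2(45° − 32.15°) = 25.70°.

25.7°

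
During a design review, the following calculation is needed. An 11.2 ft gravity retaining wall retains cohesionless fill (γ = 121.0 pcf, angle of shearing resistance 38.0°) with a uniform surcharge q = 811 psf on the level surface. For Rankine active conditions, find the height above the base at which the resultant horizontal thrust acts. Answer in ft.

4.75 ft

K_a = 0.2379.
Triangular part P₁ = ½K_aγH² = 1805 at H/3 = 3.733 ft; rectangular part P₂ = K_a q H = 2161 at H/2 = 5.600 ft.
ȳ = (P₁·3.733 + P₂·5.600)/(P₁+P₂) = 4.750 ft.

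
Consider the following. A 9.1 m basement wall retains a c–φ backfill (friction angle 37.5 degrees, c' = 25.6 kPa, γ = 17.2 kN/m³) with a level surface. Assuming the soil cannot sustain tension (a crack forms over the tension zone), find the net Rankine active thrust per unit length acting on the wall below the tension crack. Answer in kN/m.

K_a = 0.2432; √K_a = 0.4931.
Tension-crack depth z_c = 2c/(γ√K_a) = 2×25.6/(17.2×0.4931) = 6.036 m.
σ_a at base = K_a γ H − 2c√K_a = 0.2432×17.2×9.1 − 2×25.6×0.4931 = 12.82 kPa.
P_a = ½ × 12.82 × (H − z_c) = 0.5×12.82×3.064 = 19.63 kN/m.

19.6 kN/m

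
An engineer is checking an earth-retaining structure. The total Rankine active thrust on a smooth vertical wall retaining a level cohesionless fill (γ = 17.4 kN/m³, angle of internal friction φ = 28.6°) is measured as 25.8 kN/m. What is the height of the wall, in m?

2.90 m

K_a = 0.3525. P_a = ½ K_a γ H² ⇒ H = √(2P_a/(K_a γ)).
H = √(2×25.8/(0.3525×17.4)) = 2.900 m.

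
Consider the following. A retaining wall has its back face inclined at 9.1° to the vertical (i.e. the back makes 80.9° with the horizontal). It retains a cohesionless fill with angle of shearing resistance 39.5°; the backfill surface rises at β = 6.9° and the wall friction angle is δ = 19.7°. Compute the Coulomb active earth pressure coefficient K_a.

0.292

K_a = sin²(α+φ) / [sin²α · sin(α−δ) · (1 + √{sin(φ+δ)sin(φ−β) / (sin(α−δ)sin(α+β))})²].
With α = 80.9°, φ = 39.5°, δ = 19.7°, β = 6.9°: K_a = 0.2919.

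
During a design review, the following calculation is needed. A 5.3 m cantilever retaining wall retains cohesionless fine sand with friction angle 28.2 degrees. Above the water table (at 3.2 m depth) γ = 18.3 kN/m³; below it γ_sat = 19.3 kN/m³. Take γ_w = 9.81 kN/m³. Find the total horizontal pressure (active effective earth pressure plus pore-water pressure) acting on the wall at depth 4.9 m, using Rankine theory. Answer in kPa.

43.4 kPa

K_a = (1 − sin φ)/(1 + sin φ) = 0.3582.
γ' = 19.3 − 9.81 = 9.490 kN/m³.
Effective vertical stress at 4.9 m: σ'_v = 18.3×3.2 + 9.490×1.70 = 74.69 kPa.
σ'_h = K_a σ'_v = 0.3582 × 74.69 = 26.75 kPa; u = γ_w × 1.70 = 16.68 kPa.
Total σ_h = 26.75 + 16.68 = 43.43 kPa.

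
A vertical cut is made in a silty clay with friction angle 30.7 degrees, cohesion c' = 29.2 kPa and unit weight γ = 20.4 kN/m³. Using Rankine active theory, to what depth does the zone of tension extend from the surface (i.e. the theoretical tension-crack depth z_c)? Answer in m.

5.03 m

K_a = tan²(45° − 30.7°/2) = 0.3240; √K_a = 0.5692.
The active pressure is zero where K_a γ z = 2c√K_a, so z_c = 2c/(γ√K_a) = 2×29.2/(20.4×0.5692) = 5.029 m.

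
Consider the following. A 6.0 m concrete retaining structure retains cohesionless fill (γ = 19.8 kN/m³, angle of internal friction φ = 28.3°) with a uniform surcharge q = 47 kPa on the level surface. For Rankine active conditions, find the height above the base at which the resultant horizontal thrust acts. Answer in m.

K_a = 0.3568.
Triangular part P₁ = ½K_aγH² = 127.2 at H/3 = 2.000 m; rectangular part P₂ = K_a q H = 100.6 at H/2 = 3.000 m.
ȳ = (P₁·2.000 + P₂·3.000)/(P₁+P₂) = 2.442 m.

2.44 m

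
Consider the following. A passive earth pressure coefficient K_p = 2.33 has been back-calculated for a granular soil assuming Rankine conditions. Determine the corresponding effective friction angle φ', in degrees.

K_p = (1+sin φ)/(1−sin φ) ⇒ sin φ = (K_p − 1)/(K_p + 1) = 0.3994.
φ = arcsin(0.3994) = 23.54°.

23.5°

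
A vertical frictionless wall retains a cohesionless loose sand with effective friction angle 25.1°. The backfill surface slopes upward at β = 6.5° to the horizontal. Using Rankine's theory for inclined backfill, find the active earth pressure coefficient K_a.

0.414

K_a = cos β · (cos β − √(cos²β − cos²φ)) / (cos β + √(cos²β − cos²φ)).
cos β = 0.9936, cos φ = 0.9056, √(cos²β − cos²φ) = 0.4088.
K_a = 0.9936 × (0.9936 − 0.4088)/(0.9936 + 0.4088) = 0.4143.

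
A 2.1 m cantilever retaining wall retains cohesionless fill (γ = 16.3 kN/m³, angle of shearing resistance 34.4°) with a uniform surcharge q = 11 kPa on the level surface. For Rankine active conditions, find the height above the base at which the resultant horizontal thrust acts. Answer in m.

0.837 m

K_a = 0.2780.
Triangular part P₁ = ½K_aγH² = 9.991 at H/3 = 0.7000 m; rectangular part P₂ = K_a q H = 6.421 at H/2 = 1.050 m.
ȳ = (P₁·0.7000 + P₂·1.050)/(P₁+P₂) = 0.8369 m.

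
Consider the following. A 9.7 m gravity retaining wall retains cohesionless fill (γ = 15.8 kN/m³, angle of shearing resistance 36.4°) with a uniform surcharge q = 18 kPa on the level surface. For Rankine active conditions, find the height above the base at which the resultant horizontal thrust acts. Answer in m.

K_a = 0.2552.
Triangular part P₁ = ½K_aγH² = 189.7 at H/3 = 3.233 m; rectangular part P₂ = K_a q H = 44.55 at H/2 = 4.850 m.
ȳ = (P₁·3.233 + P₂·4.850)/(P₁+P₂) = 3.541 m.

3.54 m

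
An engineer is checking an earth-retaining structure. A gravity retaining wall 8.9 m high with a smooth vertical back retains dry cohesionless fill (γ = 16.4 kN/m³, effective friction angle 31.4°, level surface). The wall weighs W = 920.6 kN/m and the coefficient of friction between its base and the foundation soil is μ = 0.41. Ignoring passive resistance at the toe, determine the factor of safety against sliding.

K_a = tan²(45° − 31.4°/2) = 0.3149.
P_a = ½K_aγH² = 0.5×0.3149×16.4×8.9² = 204.5 kN/m, acting at H/3 = 2.967 m above the base.
FS_sliding = μW / P_a = 0.41×920.6 / 204.5 = 1.845.

1.85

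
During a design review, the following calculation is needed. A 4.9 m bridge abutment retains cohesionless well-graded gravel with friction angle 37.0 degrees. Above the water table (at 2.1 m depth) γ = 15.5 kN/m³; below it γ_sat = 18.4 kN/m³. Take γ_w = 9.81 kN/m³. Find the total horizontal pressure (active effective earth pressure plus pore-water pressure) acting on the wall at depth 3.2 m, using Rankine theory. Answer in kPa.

K_a = (1 − sin φ)/(1 + sin φ) = 0.2486.
γ' = 18.4 − 9.81 = 8.590 kN/m³.
Effective vertical stress at 3.2 m: σ'_v = 15.5×2.1 + 8.590×1.10 = 42.00 kPa.
σ'_h = K_a σ'_v = 0.2486 × 42.00 = 10.44 kPa; u = γ_w × 1.10 = 10.79 kPa.
Total σ_h = 10.44 + 10.79 = 21.23 kPa.

21.2 kPa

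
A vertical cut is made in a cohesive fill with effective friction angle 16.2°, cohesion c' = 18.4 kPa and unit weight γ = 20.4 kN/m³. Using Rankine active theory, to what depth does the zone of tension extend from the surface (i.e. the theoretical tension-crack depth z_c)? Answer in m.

2.40 m

K_a = tan²(45° − 16.2°/2) = 0.5637; √K_a = 0.7508.
The active pressure is zero where K_a γ z = 2c√K_a, so z_c = 2c/(γ√K_a) = 2×18.4/(20.4×0.7508) = 2.403 m.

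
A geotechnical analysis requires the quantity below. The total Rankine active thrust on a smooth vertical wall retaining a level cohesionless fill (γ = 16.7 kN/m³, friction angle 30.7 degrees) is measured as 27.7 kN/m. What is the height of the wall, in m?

K_a = 0.3240. P_a = ½ K_a γ H² ⇒ H = √(2P_a/(K_a γ)).
H = √(2×27.7/(0.3240×16.7)) = 3.200 m.

3.20 m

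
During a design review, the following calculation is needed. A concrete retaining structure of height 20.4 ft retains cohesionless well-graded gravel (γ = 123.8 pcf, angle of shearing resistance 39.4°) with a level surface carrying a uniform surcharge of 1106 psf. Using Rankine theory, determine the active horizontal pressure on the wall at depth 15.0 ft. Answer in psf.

K_a = (1 − sin φ)/(1 + sin φ) = 0.2234.
σ_v = γz + q = 123.8 × 15.0 + 1106 = 2963 psf.
σ_h = K_a σ_v = 0.2234 × 2963 = 662.1 psf.

662 psf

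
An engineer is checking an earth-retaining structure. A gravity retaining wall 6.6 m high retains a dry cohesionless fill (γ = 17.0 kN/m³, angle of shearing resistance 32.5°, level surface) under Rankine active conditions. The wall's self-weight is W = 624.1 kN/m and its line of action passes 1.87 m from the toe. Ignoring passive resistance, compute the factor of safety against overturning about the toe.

K_a = tan²(45° − 32.5°/2) = 0.3010.
P_a = ½K_aγH² = 0.5×0.3010×17.0×6.6² = 111.4 kN/m, acting at H/3 = 2.200 m above the base.
Overturning moment M_o = P_a × H/3 = 111.4 × 2.200 = 245.2.
Resisting moment M_r = W × 1.87 = 624.1 × 1.87 = 1167.
FS_overturning = M_r/M_o = 1167/245.2 = 4.760.

4.76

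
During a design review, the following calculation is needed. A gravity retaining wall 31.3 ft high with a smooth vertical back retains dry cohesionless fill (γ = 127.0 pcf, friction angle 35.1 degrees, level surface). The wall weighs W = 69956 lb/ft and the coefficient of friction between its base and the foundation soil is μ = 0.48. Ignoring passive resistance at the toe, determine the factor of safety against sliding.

K_a = tan²(45° − 35.1°/2) = 0.2698.
P_a = ½K_aγH² = 0.5×0.2698×127.0×31.3² = 16790 lb/ft, acting at H/3 = 10.43 ft above the base.
FS_sliding = μW / P_a = 0.48×69956 / 16790 = 2.000.

2.00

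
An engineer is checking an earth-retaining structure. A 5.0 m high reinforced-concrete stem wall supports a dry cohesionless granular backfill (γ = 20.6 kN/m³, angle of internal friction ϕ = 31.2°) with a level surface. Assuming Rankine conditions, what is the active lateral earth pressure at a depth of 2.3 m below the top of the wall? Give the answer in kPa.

K_a = (1 − sin φ)/(1 + sin φ) = 0.3175.
σ_h = K_a γ z = 0.3175 × 20.6 × 2.3 = 15.04 kPa.

15.0 kPa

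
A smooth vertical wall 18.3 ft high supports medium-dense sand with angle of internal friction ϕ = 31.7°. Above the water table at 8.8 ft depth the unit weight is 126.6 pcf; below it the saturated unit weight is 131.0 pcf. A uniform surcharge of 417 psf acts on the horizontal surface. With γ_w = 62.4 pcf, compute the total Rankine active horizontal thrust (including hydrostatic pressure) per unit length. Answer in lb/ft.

K_a = tan²(45° − φ/2) = 0.3111.
γ' = 131.0 − 62.4 = 68.60 pcf. h₂ = H − d_w = 9.5 ft.
σ'_h: at surface K_a·q = 129.7; at WT K_a(q+γd_w) = 476.3; at base K_a(q+γd_w+γ'h₂) = 679.0 psf.
P₁ = ½(129.7+476.3)×8.8 = 2666; P₂ = ½(476.3+679.0)×9.5 = 5488; P_w = ½γ_w h₂² = 2816.
Total = 2666+5488+2816 = 10970 lb/ft.

11000 lb/ft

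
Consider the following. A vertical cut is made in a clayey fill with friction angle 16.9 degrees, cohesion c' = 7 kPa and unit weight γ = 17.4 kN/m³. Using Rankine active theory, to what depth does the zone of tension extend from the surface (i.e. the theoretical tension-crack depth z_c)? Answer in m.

1.09 m

K_a = tan²(45° − 16.9°/2) = 0.5495; √K_a = 0.7413.
The active pressure is zero where K_a γ z = 2c√K_a, so z_c = 2c/(γ√K_a) = 2×7/(17.4×0.7413) = 1.085 m.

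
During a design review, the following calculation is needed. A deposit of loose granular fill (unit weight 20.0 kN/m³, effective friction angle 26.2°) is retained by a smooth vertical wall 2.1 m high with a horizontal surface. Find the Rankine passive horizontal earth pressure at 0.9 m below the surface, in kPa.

K_p = (1 + sin φ)/(1 − sin φ) = 2.581.
σ_h = K_p γ z = 2.581 × 20.0 × 0.9 = 46.46 kPa.

46.5 kPa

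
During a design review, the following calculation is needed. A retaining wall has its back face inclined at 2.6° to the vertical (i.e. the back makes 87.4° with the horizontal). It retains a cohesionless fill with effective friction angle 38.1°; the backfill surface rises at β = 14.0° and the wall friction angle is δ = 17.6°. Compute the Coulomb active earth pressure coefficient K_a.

K_a = sin²(α+φ) / [sin²α · sin(α−δ) · (1 + √{sin(φ+δ)sin(φ−β) / (sin(α−δ)sin(α+β))})²].
With α = 87.4°, φ = 38.1°, δ = 17.6°, β = 14.0°: K_a = 0.2745.

0.275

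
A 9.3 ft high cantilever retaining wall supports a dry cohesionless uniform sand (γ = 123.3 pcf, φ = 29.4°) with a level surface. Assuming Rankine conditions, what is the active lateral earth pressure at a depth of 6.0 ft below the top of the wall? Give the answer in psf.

K_a = (1 − sin φ)/(1 + sin φ) = 0.3415.
σ_h = K_a γ z = 0.3415 × 123.3 × 6.0 = 252.6 psf.

253 psf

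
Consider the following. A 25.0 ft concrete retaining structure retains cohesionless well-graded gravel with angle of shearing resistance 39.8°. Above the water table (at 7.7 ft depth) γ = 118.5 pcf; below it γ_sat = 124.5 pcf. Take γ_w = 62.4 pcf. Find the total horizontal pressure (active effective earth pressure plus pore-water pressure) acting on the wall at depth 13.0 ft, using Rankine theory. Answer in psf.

603 psf

K_a = (1 − sin φ)/(1 + sin φ) = 0.2194.
γ' = 124.5 − 62.4 = 62.10 pcf.
Effective vertical stress at 13.0 ft: σ'_v = 118.5×7.7 + 62.10×5.30 = 1242 psf.
σ'_h = K_a σ'_v = 0.2194 × 1242 = 272.4 psf; u = γ_w × 5.30 = 330.7 psf.
Total σ_h = 272.4 + 330.7 = 603.2 psf.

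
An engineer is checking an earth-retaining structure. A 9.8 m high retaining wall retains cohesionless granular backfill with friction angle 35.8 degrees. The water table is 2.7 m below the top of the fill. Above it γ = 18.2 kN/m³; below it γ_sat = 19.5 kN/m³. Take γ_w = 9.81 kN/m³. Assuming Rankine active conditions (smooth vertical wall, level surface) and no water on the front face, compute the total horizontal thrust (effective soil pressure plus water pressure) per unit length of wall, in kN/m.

K_a = tan²(45° − φ/2) = 0.2619.
γ' = 19.5 − 9.81 = 9.690 kN/m³. Depth below WT = 7.1 m.
σ'_h at WT = K_a γ d_w = 12.87 kPa; at base = 12.87 + K_a γ' × 7.1 = 30.88 kPa.
P₁ (0–2.7 m) = ½×12.87×2.7 = 17.37. P₂ (2.7–9.8 m) = ½(12.87+30.88)×7.1 = 155.3.
P_w = ½ γ_w h₂² = 0.5×9.81×7.1² = 247.3. Total = 17.37+155.3+247.3 = 420.0 kN/m.

420 kN/m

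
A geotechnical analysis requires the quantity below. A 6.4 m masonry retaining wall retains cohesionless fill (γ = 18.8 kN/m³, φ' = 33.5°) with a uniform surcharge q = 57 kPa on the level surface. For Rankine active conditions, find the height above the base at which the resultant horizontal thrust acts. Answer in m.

2.65 m

K_a = 0.2887.
Triangular part P₁ = ½K_aγH² = 111.2 at H/3 = 2.133 m; rectangular part P₂ = K_a q H = 105.3 at H/2 = 3.200 m.
ȳ = (P₁·2.133 + P₂·3.200)/(P₁+P₂) = 2.652 m.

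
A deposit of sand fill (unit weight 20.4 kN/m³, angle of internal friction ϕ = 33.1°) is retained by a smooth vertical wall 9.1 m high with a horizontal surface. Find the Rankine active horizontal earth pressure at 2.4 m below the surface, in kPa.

K_a = (1 − sin φ)/(1 + sin φ) = 0.2936.
σ_h = K_a γ z = 0.2936 × 20.4 × 2.4 = 14.37 kPa.

14.4 kPa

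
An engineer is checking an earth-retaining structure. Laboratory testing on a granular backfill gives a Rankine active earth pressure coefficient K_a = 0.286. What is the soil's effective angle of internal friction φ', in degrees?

K_a = tan²(45° − φ/2) ⇒ 45° − φ/2 = arctan(√0.286) = 28.14°.
φ = 2(45° − 28.14°) = 33.73°.

33.7°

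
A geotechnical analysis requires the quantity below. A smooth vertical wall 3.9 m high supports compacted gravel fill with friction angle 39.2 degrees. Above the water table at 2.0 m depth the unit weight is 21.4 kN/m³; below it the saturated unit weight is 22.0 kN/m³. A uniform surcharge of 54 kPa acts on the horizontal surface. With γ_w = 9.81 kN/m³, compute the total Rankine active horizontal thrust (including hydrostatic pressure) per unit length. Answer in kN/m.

K_a = tan²(45° − φ/2) = 0.2255.
γ' = 22.0 − 9.81 = 12.19 kN/m³. h₂ = H − d_w = 1.9 m.
σ'_h: at surface K_a·q = 12.18; at WT K_a(q+γd_w) = 21.83; at base K_a(q+γd_w+γ'h₂) = 27.05 kPa.
P₁ = ½(12.18+21.83)×2.0 = 34.00; P₂ = ½(21.83+27.05)×1.9 = 46.43; P_w = ½γ_w h₂² = 17.71.
Total = 34.00+46.43+17.71 = 98.14 kN/m.

98.1 kN/m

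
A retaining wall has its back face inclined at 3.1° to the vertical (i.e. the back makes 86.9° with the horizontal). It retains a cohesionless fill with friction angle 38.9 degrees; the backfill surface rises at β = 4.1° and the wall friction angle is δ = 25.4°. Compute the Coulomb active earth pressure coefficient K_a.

0.241

K_a = sin²(α+φ) / [sin²α · sin(α−δ) · (1 + √{sin(φ+δ)sin(φ−β) / (sin(α−δ)sin(α+β))})²].
With α = 86.9°, φ = 38.9°, δ = 25.4°, β = 4.1°: K_a = 0.2410.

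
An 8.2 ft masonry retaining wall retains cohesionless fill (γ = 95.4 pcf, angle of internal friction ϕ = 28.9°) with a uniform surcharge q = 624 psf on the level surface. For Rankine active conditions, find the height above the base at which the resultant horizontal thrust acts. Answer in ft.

3.57 ft

K_a = 0.3484.
Triangular part P₁ = ½K_aγH² = 1117 at H/3 = 2.733 ft; rectangular part P₂ = K_a q H = 1782 at H/2 = 4.100 ft.
ȳ = (P₁·2.733 + P₂·4.100)/(P₁+P₂) = 3.573 ft.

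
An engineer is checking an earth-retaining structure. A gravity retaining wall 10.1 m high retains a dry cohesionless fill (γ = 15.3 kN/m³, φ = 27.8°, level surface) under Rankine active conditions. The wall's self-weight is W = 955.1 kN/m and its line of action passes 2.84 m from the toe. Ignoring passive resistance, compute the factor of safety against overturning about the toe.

2.84

K_a = tan²(45° − 27.8°/2) = 0.3639.
P_a = ½K_aγH² = 0.5×0.3639×15.3×10.1² = 284.0 kN/m, acting at H/3 = 3.367 m above the base.
Overturning moment M_o = P_a × H/3 = 284.0 × 3.367 = 956.1.
Resisting moment M_r = W × 2.84 = 955.1 × 2.84 = 2712.
FS_overturning = M_r/M_o = 2712/956.1 = 2.837.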